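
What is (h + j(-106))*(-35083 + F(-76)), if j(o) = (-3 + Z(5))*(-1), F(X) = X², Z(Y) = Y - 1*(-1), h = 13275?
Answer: -388962504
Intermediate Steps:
Z(Y) = 1 + Y (Z(Y) = Y + 1 = 1 + Y)
j(o) = -3 (j(o) = (-3 + (1 + 5))*(-1) = (-3 + 6)*(-1) = 3*(-1) = -3)
(h + j(-106))*(-35083 + F(-76)) = (13275 - 3)*(-35083 + (-76)²) = 13272*(-35083 + 5776) = 13272*(-29307) = -388962504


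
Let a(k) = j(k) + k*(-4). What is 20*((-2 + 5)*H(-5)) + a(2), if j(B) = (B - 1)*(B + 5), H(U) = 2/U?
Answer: -25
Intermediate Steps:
j(B) = (-1 + B)*(5 + B)
a(k) = -5 + k² (a(k) = (-5 + k² + 4*k) + k*(-4) = (-5 + k² + 4*k) - 4*k = -5 + k²)
20*((-2 + 5)*H(-5)) + a(2) = 20*((-2 + 5)*(2/(-5))) + (-5 + 2²) = 20*(3*(2*(-⅕))) + (-5 + 4) = 20*(3*(-⅖)) - 1 = 20*(-6/5) - 1 = -24 - 1 = -25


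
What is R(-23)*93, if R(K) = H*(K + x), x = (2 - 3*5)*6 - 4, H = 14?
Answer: -136710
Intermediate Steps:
x = -82 (x = (2 - 15)*6 - 4 = -13*6 - 4 = -78 - 4 = -82)
R(K) = -1148 + 14*K (R(K) = 14*(K - 82) = 14*(-82 + K) = -1148 + 14*K)
R(-23)*93 = (-1148 + 14*(-23))*93 = (-1148 - 322)*93 = -1470*93 = -136710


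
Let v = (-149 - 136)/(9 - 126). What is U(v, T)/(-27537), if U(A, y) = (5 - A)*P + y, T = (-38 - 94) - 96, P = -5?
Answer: 9392/1073943 ≈ 0.0087453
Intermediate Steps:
v = 95/39 (v = -285/(-117) = -285*(-1/117) = 95/39 ≈ 2.4359)
T = -228 (T = -132 - 96 = -228)
U(A, y) = -25 + y + 5*A (U(A, y) = (5 - A)*(-5) + y = (-25 + 5*A) + y = -25 + y + 5*A)
U(v, T)/(-27537) = (-25 - 228 + 5*(95/39))/(-27537) = (-25 - 228 + 475/39)*(-1/27537) = -9392/39*(-1/27537) = 9392/1073943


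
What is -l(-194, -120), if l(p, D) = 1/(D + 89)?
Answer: 1/31 ≈ 0.032258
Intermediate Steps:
l(p, D) = 1/(89 + D)
-l(-194, -120) = -1/(89 - 120) = -1/(-31) = -1*(-1/31) = 1/31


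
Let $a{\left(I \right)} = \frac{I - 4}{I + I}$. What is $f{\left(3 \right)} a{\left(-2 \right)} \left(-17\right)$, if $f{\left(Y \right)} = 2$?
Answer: $-51$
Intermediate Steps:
$a{\left(I \right)} = \frac{-4 + I}{2 I}$
$f{\left(3 \right)} a{\left(-2 \right)} \left(-17\right) = 2 \frac{-4 - 2}{2 \left(-2\right)} \left(-17\right) = 2 \cdot \frac{1}{2} \left(- \frac{1}{2}\right) \left(-6\right) \left(-17\right) = 2 \cdot \frac{3}{2} \left(-17\right) = 3 \left(-17\right) = -51$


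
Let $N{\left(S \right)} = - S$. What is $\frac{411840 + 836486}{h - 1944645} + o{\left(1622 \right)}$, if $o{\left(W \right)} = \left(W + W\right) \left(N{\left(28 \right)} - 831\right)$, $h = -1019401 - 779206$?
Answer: $- \frac{5215466149259}{1871626} \approx -2.7866 \cdot 10^{6}$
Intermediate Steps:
$h = -1798607$
$o{\left(W \right)} = - 1718 W$ ($o{\left(W \right)} = \left(W + W\right) \left(\left(-1\right) 28 - 831\right) = 2 W \left(-28 - 831\right) = 2 W \left(-859\right) = - 1718 W$)
$\frac{411840 + 836486}{h - 1944645} + o{\left(1622 \right)} = \frac{411840 + 836486}{-1798607 - 1944645} - 2786596 = \frac{1248326}{-3743252} - 2786596 = 1248326 \left(- \frac{1}{3743252}\right) - 2786596 = - \frac{624163}{1871626} - 2786596 = - \frac{5215466149259}{1871626}$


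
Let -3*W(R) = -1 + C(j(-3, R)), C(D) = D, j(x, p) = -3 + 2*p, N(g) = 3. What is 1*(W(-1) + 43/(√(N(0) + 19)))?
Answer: 2 + 43*√22/22 ≈ 11.168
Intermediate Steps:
W(R) = 4/3 - 2*R/3 (W(R) = -(-1 + (-3 + 2*R))/3 = -(-4 + 2*R)/3 = 4/3 - 2*R/3)
1*(W(-1) + 43/(√(N(0) + 19))) = 1*((4/3 - ⅔*(-1)) + 43/(√(3 + 19))) = 1*((4/3 + ⅔) + 43/(√22)) = 1*(2 + 43*(√22/22)) = 1*(2 + 43*√22/22) = 2 + 43*√22/22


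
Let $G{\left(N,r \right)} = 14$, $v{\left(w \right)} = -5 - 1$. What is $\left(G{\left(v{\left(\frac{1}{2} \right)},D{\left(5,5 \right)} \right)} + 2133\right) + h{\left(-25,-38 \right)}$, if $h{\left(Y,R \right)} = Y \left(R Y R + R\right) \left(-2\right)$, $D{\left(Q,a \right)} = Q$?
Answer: $-1804753$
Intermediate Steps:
$v{\left(w \right)} = -6$
$h{\left(Y,R \right)} = - 2 Y \left(R + Y R^{2}\right)$ ($h{\left(Y,R \right)} = Y \left(Y R^{2} + R\right) \left(-2\right) = Y \left(R + Y R^{2}\right) \left(-2\right) = - 2 Y \left(R + Y R^{2}\right)$)
$\left(G{\left(v{\left(\frac{1}{2} \right)},D{\left(5,5 \right)} \right)} + 2133\right) + h{\left(-25,-38 \right)} = \left(14 + 2133\right) - \left(-76\right) \left(-25\right) \left(1 - -950\right) = 2147 - \left(-76\right) \left(-25\right) \left(1 + 950\right) = 2147 - \left(-76\right) \left(-25\right) 951 = 2147 - 1806900 = -1804753$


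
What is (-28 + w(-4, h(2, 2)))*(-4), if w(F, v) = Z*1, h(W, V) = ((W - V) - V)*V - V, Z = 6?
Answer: 88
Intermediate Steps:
h(W, V) = -V + V*(W - 2*V) (h(W, V) = (W - 2*V)*V - V = V*(W - 2*V) - V = -V + V*(W - 2*V))
w(F, v) = 6 (w(F, v) = 6*1 = 6)
(-28 + w(-4, h(2, 2)))*(-4) = (-28 + 6)*(-4) = -22*(-4) = 88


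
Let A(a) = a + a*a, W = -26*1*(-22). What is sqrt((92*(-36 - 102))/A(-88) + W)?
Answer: sqrt(58038541)/319 ≈ 23.882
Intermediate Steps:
W = 572 (W = -26*(-22) = 572)
A(a) = a + a**2
sqrt((92*(-36 - 102))/A(-88) + W) = sqrt((92*(-36 - 102))/((-88*(1 - 88))) + 572) = sqrt((92*(-138))/((-88*(-87))) + 572) = sqrt(-12696/7656 + 572) = sqrt(-12696*1/7656 + 572) = sqrt(-529/319 + 572) = sqrt(181939/319) = sqrt(58038541)/319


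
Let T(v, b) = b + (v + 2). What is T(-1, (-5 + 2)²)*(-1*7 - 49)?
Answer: -560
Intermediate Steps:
T(v, b) = 2 + b + v (T(v, b) = b + (2 + v) = 2 + b + v)
T(-1, (-5 + 2)²)*(-1*7 - 49) = (2 + (-5 + 2)² - 1)*(-1*7 - 49) = (2 + (-3)² - 1)*(-7 - 49) = (2 + 9 - 1)*(-56) = 10*(-56) = -560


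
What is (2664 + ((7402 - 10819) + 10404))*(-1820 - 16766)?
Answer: -179373486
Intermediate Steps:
(2664 + ((7402 - 10819) + 10404))*(-1820 - 16766) = (2664 + (-3417 + 10404))*(-18586) = (2664 + 6987)*(-18586) = 9651*(-18586) = -179373486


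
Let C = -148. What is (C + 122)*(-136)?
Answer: 3536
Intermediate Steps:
(C + 122)*(-136) = (-148 + 122)*(-136) = -26*(-136) = 3536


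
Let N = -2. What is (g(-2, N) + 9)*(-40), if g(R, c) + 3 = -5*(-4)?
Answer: -1040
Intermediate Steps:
g(R, c) = 17 (g(R, c) = -3 - 5*(-4) = -3 + 20 = 17)
(g(-2, N) + 9)*(-40) = (17 + 9)*(-40) = 26*(-40) = -1040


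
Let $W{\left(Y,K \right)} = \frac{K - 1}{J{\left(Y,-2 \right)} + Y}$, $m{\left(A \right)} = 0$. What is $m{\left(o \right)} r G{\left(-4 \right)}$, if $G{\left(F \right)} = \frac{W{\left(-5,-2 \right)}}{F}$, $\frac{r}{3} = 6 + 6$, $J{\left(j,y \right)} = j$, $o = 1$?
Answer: $0$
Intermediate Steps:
$W{\left(Y,K \right)} = \frac{-1 + K}{2 Y}$ ($W{\left(Y,K \right)} = \frac{K - 1}{Y + Y} = \frac{-1 + K}{2 Y}$)
$r = 36$ ($r = 3 \left(6 + 6\right) = 3 \cdot 12 = 36$)
$G{\left(F \right)} = \frac{3}{10 F}$ ($G{\left(F \right)} = \frac{\frac{1}{2} \frac{1}{-5} \left(-1 - 2\right)}{F} = \frac{\frac{1}{2} \left(- \frac{1}{5}\right) \left(-3\right)}{F} = \frac{3}{10 F}$)
$m{\left(o \right)} r G{\left(-4 \right)} = 0 \cdot 36 \frac{3}{10 \left(-4\right)} = 0 \cdot \frac{3}{10} \left(- \frac{1}{4}\right) = 0 \left(- \frac{3}{40}\right) = 0$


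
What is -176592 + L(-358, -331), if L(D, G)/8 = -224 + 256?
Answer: -176336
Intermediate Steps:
L(D, G) = 256 (L(D, G) = 8*(-224 + 256) = 8*32 = 256)
-176592 + L(-358, -331) = -176592 + 256 = -176336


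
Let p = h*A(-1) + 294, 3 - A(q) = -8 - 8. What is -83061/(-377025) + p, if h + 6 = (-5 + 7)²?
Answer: 2927317/11425 ≈ 256.22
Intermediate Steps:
A(q) = 19 (A(q) = 3 - (-8 - 8) = 3 - 1*(-16) = 3 + 16 = 19)
h = -2 (h = -6 + (-5 + 7)² = -6 + 2² = -6 + 4 = -2)
p = 256 (p = -2*19 + 294 = -38 + 294 = 256)
-83061/(-377025) + p = -83061/(-377025) + 256 = -83061*(-1/377025) + 256 = 2517/11425 + 256 = 2927317/11425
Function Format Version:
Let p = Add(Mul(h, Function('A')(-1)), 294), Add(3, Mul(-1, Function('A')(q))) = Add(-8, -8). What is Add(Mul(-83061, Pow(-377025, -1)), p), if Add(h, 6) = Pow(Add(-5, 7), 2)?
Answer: Rational(2927317, 11425) ≈ 256.22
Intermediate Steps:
Function('A')(q) = 19 (Function('A')(q) = Add(3, Mul(-1, Add(-8, -8))) = Add(3, Mul(-1, -16)) = Add(3, 16) = 19)
h = -2 (h = Add(-6, Pow(Add(-5, 7), 2)) = Add(-6, Pow(2, 2)) = Add(-6, 4) = -2)
p = 256 (p = Add(Mul(-2, 19), 294) = Add(-38, 294) = 256)
Add(Mul(-83061, Pow(-377025, -1)), p) = Add(Mul(-83061, Pow(-377025, -1)), 256) = Add(Mul(-83061, Rational(-1, 377025)), 256) = Add(Rational(2517, 11425), 256) = Rational(2927317, 11425)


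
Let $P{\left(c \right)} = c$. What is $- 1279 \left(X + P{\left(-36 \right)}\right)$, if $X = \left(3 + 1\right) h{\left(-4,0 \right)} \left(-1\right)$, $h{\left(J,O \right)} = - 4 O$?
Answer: $46044$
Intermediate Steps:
$X = 0$ ($X = \left(3 + 1\right) \left(\left(-4\right) 0\right) \left(-1\right) = 4 \cdot 0 \left(-1\right) = 0 \left(-1\right) = 0$)
$- 1279 \left(X + P{\left(-36 \right)}\right) = - 1279 \left(0 - 36\right) = \left(-1279\right) \left(-36\right) = 46044$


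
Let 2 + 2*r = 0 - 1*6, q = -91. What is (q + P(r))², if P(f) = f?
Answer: 9025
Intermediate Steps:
r = -4 (r = -1 + (0 - 1*6)/2 = -1 + (0 - 6)/2 = -1 + (½)*(-6) = -1 - 3 = -4)
(q + P(r))² = (-91 - 4)² = (-95)² = 9025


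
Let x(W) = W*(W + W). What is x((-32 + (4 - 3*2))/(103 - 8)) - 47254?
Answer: -426465038/9025 ≈ -47254.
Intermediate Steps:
x(W) = 2*W² (x(W) = W*(2*W) = 2*W²)
x((-32 + (4 - 3*2))/(103 - 8)) - 47254 = 2*((-32 + (4 - 3*2))/(103 - 8))² - 47254 = 2*((-32 + (4 - 6))/95)² - 47254 = 2*((-32 - 2)*(1/95))² - 47254 = 2*(-34*1/95)² - 47254 = 2*(-34/95)² - 47254 = 2*(1156/9025) - 47254 = 2312/9025 - 47254 = -426465038/9025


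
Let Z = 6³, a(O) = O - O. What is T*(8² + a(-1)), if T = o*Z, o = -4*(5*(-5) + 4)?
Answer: 1161216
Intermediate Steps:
a(O) = 0
Z = 216
o = 84 (o = -4*(-25 + 4) = -4*(-21) = 84)
T = 18144 (T = 84*216 = 18144)
T*(8² + a(-1)) = 18144*(8² + 0) = 18144*(64 + 0) = 18144*64 = 1161216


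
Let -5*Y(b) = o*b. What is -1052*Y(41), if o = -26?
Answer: -1121432/5 ≈ -2.2429e+5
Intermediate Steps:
Y(b) = 26*b/5 (Y(b) = -(-26)*b/5 = 26*b/5)
-1052*Y(41) = -27352*41/5 = -1052*1066/5 = -1121432/5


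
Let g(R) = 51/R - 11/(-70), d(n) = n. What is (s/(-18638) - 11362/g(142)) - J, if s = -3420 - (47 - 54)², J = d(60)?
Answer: -527666218173/23912554 ≈ -22067.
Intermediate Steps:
J = 60
s = -3469 (s = -3420 - 1*(-7)² = -3420 - 1*49 = -3420 - 49 = -3469)
g(R) = 11/70 + 51/R (g(R) = 51/R - 11*(-1/70) = 51/R + 11/70 = 11/70 + 51/R)
(s/(-18638) - 11362/g(142)) - J = (-3469/(-18638) - 11362/(11/70 + 51/142)) - 1*60 = (-3469*(-1/18638) - 11362/(11/70 + 51*(1/142))) - 60 = (3469/18638 - 11362/(11/70 + 51/142)) - 60 = (3469/18638 - 11362/1283/2485) - 60 = (3469/18638 - 11362*2485/1283) - 60 = (3469/18638 - 28234570/1283) - 60 = -526231464933/23912554 - 60 = -527666218173/23912554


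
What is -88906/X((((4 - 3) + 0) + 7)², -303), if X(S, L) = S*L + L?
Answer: 88906/19695 ≈ 4.5141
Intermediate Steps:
X(S, L) = L + L*S (X(S, L) = L*S + L = L + L*S)
-88906/X((((4 - 3) + 0) + 7)², -303) = -88906*(-1/(303*(1 + (((4 - 3) + 0) + 7)²))) = -88906*(-1/(303*(1 + ((1 + 0) + 7)²))) = -88906*(-1/(303*(1 + (1 + 7)²))) = -88906*(-1/(303*(1 + 8²))) = -88906*(-1/(303*(1 + 64))) = -88906/((-303*65)) = -88906/(-19695) = -88906*(-1/19695) = 88906/19695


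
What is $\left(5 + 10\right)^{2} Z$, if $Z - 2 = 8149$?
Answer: $1833975$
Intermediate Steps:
$Z = 8151$ ($Z = 2 + 8149 = 8151$)
$\left(5 + 10\right)^{2} Z = \left(5 + 10\right)^{2} \cdot 8151 = 15^{2} \cdot 8151 = 225 \cdot 8151 = 1833975$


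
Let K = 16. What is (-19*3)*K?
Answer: -912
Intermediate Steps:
(-19*3)*K = -19*3*16 = -57*16 = -912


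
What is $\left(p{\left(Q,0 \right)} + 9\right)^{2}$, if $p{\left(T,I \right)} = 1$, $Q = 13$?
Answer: $100$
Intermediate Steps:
$\left(p{\left(Q,0 \right)} + 9\right)^{2} = \left(1 + 9\right)^{2} = 10^{2} = 100$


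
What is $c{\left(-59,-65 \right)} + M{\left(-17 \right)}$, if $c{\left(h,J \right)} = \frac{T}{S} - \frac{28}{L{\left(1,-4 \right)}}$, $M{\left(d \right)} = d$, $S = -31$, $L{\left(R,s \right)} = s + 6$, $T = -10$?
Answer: $- \frac{951}{31} \approx -30.677$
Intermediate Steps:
$L{\left(R,s \right)} = 6 + s$
$c{\left(h,J \right)} = - \frac{424}{31}$ ($c{\left(h,J \right)} = - \frac{10}{-31} - \frac{28}{6 - 4} = \left(-10\right) \left(- \frac{1}{31}\right) - \frac{28}{2} = \frac{10}{31} - 14 = - \frac{424}{31}$)
$c{\left(-59,-65 \right)} + M{\left(-17 \right)} = - \frac{424}{31} - 17 = - \frac{951}{31}$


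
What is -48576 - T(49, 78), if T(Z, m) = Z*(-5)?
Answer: -48331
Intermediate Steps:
T(Z, m) = -5*Z
-48576 - T(49, 78) = -48576 - (-5)*49 = -48576 - 1*(-245) = -48576 + 245 = -48331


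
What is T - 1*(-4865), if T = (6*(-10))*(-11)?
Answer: 5525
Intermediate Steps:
T = 660 (T = -60*(-11) = 660)
T - 1*(-4865) = 660 - 1*(-4865) = 660 + 4865 = 5525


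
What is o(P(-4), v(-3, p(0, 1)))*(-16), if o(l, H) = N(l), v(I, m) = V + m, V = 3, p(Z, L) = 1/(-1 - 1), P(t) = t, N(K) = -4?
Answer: 64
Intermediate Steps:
p(Z, L) = -½ (p(Z, L) = 1/(-2) = -½)
v(I, m) = 3 + m
o(l, H) = -4
o(P(-4), v(-3, p(0, 1)))*(-16) = -4*(-16) = 64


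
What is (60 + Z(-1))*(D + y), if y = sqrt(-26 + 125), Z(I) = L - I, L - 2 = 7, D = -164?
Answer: -11480 + 210*sqrt(11) ≈ -10784.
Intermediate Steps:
L = 9 (L = 2 + 7 = 9)
Z(I) = 9 - I
y = 3*sqrt(11) (y = sqrt(99) = 3*sqrt(11) ≈ 9.9499)
(60 + Z(-1))*(D + y) = (60 + (9 - 1*(-1)))*(-164 + 3*sqrt(11)) = (60 + (9 + 1))*(-164 + 3*sqrt(11)) = (60 + 10)*(-164 + 3*sqrt(11)) = 70*(-164 + 3*sqrt(11)) = -11480 + 210*sqrt(11)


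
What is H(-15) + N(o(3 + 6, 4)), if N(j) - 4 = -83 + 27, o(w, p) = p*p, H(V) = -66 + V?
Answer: -133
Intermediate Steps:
o(w, p) = p**2
N(j) = -52 (N(j) = 4 + (-83 + 27) = 4 - 56 = -52)
H(-15) + N(o(3 + 6, 4)) = (-66 - 15) - 52 = -81 - 52 = -133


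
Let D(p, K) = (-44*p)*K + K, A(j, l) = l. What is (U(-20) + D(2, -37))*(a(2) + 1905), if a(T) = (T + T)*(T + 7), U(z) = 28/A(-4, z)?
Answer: 31226808/5 ≈ 6.2454e+6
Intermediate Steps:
D(p, K) = K - 44*K*p (D(p, K) = -44*K*p + K = K - 44*K*p)
U(z) = 28/z
a(T) = 2*T*(7 + T) (a(T) = (2*T)*(7 + T) = 2*T*(7 + T))
(U(-20) + D(2, -37))*(a(2) + 1905) = (28/(-20) - 37*(1 - 44*2))*(2*2*(7 + 2) + 1905) = (28*(-1/20) - 37*(1 - 88))*(2*2*9 + 1905) = (-7/5 - 37*(-87))*(36 + 1905) = (-7/5 + 3219)*1941 = (16088/5)*1941 = 31226808/5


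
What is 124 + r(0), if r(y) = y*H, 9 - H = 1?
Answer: 124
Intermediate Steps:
H = 8 (H = 9 - 1*1 = 9 - 1 = 8)
r(y) = 8*y (r(y) = y*8 = 8*y)
124 + r(0) = 124 + 8*0 = 124 + 0 = 124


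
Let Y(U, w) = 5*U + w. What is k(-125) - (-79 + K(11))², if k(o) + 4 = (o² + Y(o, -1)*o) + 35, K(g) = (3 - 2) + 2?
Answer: 88130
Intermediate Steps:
Y(U, w) = w + 5*U
K(g) = 3 (K(g) = 1 + 2 = 3)
k(o) = 31 + o² + o*(-1 + 5*o) (k(o) = -4 + ((o² + (-1 + 5*o)*o) + 35) = -4 + ((o² + o*(-1 + 5*o)) + 35) = -4 + (35 + o² + o*(-1 + 5*o)) = 31 + o² + o*(-1 + 5*o))
k(-125) - (-79 + K(11))² = (31 - 1*(-125) + 6*(-125)²) - (-79 + 3)² = (31 + 125 + 6*15625) - 1*(-76)² = (31 + 125 + 93750) - 1*5776 = 93906 - 5776 = 88130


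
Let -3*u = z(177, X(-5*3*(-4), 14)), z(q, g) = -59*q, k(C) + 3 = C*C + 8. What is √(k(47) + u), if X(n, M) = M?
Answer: √5695 ≈ 75.465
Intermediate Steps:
k(C) = 5 + C² (k(C) = -3 + (C*C + 8) = -3 + (C² + 8) = -3 + (8 + C²) = 5 + C²)
u = 3481 (u = -(-59)*177/3 = -⅓*(-10443) = 3481)
√(k(47) + u) = √((5 + 47²) + 3481) = √((5 + 2209) + 3481) = √(2214 + 3481) = √5695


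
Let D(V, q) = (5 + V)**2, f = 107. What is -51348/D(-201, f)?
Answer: -12837/9604 ≈ -1.3366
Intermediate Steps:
-51348/D(-201, f) = -51348/(5 - 201)**2 = -51348/((-196)**2) = -51348/38416 = -51348*1/38416 = -12837/9604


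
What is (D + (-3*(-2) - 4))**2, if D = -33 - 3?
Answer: 1156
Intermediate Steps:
D = -36
(D + (-3*(-2) - 4))**2 = (-36 + (-3*(-2) - 4))**2 = (-36 + (6 - 4))**2 = (-36 + 2)**2 = (-34)**2 = 1156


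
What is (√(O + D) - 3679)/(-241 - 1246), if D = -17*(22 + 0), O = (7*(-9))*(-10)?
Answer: 3663/1487 ≈ 2.4633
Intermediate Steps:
O = 630 (O = -63*(-10) = 630)
D = -374 (D = -17*22 = -374)
(√(O + D) - 3679)/(-241 - 1246) = (√(630 - 374) - 3679)/(-241 - 1246) = (√256 - 3679)/(-1487) = (16 - 3679)*(-1/1487) = -3663*(-1/1487) = 3663/1487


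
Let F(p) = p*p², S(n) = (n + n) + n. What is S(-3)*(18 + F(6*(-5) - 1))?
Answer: 267957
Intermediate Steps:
S(n) = 3*n (S(n) = 2*n + n = 3*n)
F(p) = p³
S(-3)*(18 + F(6*(-5) - 1)) = (3*(-3))*(18 + (6*(-5) - 1)³) = -9*(18 + (-30 - 1)³) = -9*(18 + (-31)³) = -9*(18 - 29791) = -9*(-29773) = 267957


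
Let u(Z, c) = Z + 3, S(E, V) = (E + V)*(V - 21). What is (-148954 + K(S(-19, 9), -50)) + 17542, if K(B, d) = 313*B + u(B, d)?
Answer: -93729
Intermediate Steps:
S(E, V) = (-21 + V)*(E + V) (S(E, V) = (E + V)*(-21 + V) = (-21 + V)*(E + V))
u(Z, c) = 3 + Z
K(B, d) = 3 + 314*B (K(B, d) = 313*B + (3 + B) = 3 + 314*B)
(-148954 + K(S(-19, 9), -50)) + 17542 = (-148954 + (3 + 314*(9² - 21*(-19) - 21*9 - 19*9))) + 17542 = (-148954 + (3 + 314*(81 + 399 - 189 - 171))) + 17542 = (-148954 + (3 + 314*120)) + 17542 = (-148954 + (3 + 37680)) + 17542 = (-148954 + 37683) + 17542 = -111271 + 17542 = -93729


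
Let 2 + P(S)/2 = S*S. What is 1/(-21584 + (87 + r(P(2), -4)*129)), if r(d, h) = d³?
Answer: -1/13241 ≈ -7.5523e-5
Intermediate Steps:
P(S) = -4 + 2*S² (P(S) = -4 + 2*(S*S) = -4 + 2*S²)
1/(-21584 + (87 + r(P(2), -4)*129)) = 1/(-21584 + (87 + (-4 + 2*2²)³*129)) = 1/(-21584 + (87 + (-4 + 2*4)³*129)) = 1/(-21584 + (87 + (-4 + 8)³*129)) = 1/(-21584 + (87 + 4³*129)) = 1/(-21584 + (87 + 64*129)) = 1/(-21584 + (87 + 8256)) = 1/(-21584 + 8343) = 1/(-13241) = -1/13241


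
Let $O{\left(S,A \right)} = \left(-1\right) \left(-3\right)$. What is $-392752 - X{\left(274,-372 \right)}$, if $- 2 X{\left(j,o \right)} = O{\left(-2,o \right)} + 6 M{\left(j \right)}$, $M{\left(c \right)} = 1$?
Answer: $- \frac{785495}{2} \approx -3.9275 \cdot 10^{5}$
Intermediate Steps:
$O{\left(S,A \right)} = 3$
$X{\left(j,o \right)} = - \frac{9}{2}$ ($X{\left(j,o \right)} = - \frac{3 + 6 \cdot 1}{2} = - \frac{3 + 6}{2} = \left(- \frac{1}{2}\right) 9 = - \frac{9}{2}$)
$-392752 - X{\left(274,-372 \right)} = -392752 - - \frac{9}{2} = -392752 + \frac{9}{2} = - \frac{785495}{2}$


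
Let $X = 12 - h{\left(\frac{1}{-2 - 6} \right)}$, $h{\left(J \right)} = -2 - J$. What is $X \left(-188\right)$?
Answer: $- \frac{5217}{2} \approx -2608.5$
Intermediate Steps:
$X = \frac{111}{8}$ ($X = 12 - \left(-2 - \frac{1}{-2 - 6}\right) = 12 - \left(-2 - \frac{1}{-8}\right) = 12 - \left(-2 - - \frac{1}{8}\right) = 12 - \left(-2 + \frac{1}{8}\right) = 12 - - \frac{15}{8} = 12 + \frac{15}{8} = \frac{111}{8} \approx 13.875$)
$X \left(-188\right) = \frac{111}{8} \left(-188\right) = - \frac{5217}{2}$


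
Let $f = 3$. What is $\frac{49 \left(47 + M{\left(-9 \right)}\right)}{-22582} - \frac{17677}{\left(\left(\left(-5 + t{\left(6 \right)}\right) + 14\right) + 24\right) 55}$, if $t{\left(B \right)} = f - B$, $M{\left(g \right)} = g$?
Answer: $- \frac{2612041}{241950} \approx -10.796$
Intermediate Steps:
$t{\left(B \right)} = 3 - B$
$\frac{49 \left(47 + M{\left(-9 \right)}\right)}{-22582} - \frac{17677}{\left(\left(\left(-5 + t{\left(6 \right)}\right) + 14\right) + 24\right) 55} = \frac{49 \left(47 - 9\right)}{-22582} - \frac{17677}{\left(\left(\left(-5 + \left(3 - 6\right)\right) + 14\right) + 24\right) 55} = 49 \cdot 38 \left(- \frac{1}{22582}\right) - \frac{17677}{\left(\left(\left(-5 + \left(3 - 6\right)\right) + 14\right) + 24\right) 55} = 1862 \left(- \frac{1}{22582}\right) - \frac{17677}{\left(\left(\left(-5 - 3\right) + 14\right) + 24\right) 55} = - \frac{133}{1613} - \frac{17677}{\left(\left(-8 + 14\right) + 24\right) 55} = - \frac{133}{1613} - \frac{17677}{\left(6 + 24\right) 55} = - \frac{133}{1613} - \frac{17677}{30 \cdot 55} = - \frac{133}{1613} - \frac{17677}{1650} = - \frac{133}{1613} - \frac{1607}{150} = - \frac{2612041}{241950}$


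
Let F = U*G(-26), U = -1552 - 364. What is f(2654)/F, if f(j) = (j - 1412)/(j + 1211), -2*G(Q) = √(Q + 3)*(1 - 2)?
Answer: 27*I*√23/1851335 ≈ 6.9943e-5*I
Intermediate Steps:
G(Q) = √(3 + Q)/2 (G(Q) = -√(Q + 3)*(1 - 2)/2 = -√(3 + Q)*(-1)/2 = -(-1)*√(3 + Q)/2 = √(3 + Q)/2)
U = -1916
f(j) = (-1412 + j)/(1211 + j)
F = -958*I*√23 (F = -958*√(3 - 26) = -958*√(-23) = -958*I*√23 ≈ -4594.4*I)
f(2654)/F = ((-1412 + 2654)/(1211 + 2654))/((-958*I*√23)) = (1242/3865)*(I*√23/22034) = ((1/3865)*1242)*(I*√23/22034) = 1242*(I*√23/22034)/3865 = 27*I*√23/1851335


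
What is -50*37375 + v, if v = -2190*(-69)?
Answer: -1717640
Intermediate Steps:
v = 151110
-50*37375 + v = -50*37375 + 151110 = -1868750 + 151110 = -1717640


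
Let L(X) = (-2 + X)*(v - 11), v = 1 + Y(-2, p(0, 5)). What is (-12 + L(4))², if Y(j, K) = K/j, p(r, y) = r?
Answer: 1024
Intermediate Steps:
v = 1 (v = 1 + 0/(-2) = 1 + 0*(-½) = 1 + 0 = 1)
L(X) = 20 - 10*X (L(X) = (-2 + X)*(1 - 11) = (-2 + X)*(-10) = 20 - 10*X)
(-12 + L(4))² = (-12 + (20 - 10*4))² = (-12 + (20 - 40))² = (-12 - 20)² = (-32)² = 1024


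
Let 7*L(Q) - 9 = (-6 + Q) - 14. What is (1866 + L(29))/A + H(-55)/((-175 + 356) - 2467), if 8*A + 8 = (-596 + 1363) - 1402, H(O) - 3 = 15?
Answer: -13293781/571627 ≈ -23.256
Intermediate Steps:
L(Q) = -11/7 + Q/7 (L(Q) = 9/7 + ((-6 + Q) - 14)/7 = 9/7 + (-20 + Q)/7 = 9/7 + (-20/7 + Q/7) = -11/7 + Q/7)
H(O) = 18 (H(O) = 3 + 15 = 18)
A = -643/8 (A = -1 + ((-596 + 1363) - 1402)/8 = -1 + (767 - 1402)/8 = -1 + (⅛)*(-635) = -1 - 635/8 = -643/8 ≈ -80.375)
(1866 + L(29))/A + H(-55)/((-175 + 356) - 2467) = (1866 + (-11/7 + (⅐)*29))/(-643/8) + 18/((-175 + 356) - 2467) = (1866 + (-11/7 + 29/7))*(-8/643) + 18/(181 - 2467) = (1866 + 18/7)*(-8/643) + 18/(-2286) = (13080/7)*(-8/643) + 18*(-1/2286) = -104640/4501 - 1/127 = -13293781/571627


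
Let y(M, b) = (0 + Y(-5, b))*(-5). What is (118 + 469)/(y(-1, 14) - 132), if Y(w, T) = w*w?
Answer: -587/257 ≈ -2.2840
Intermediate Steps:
Y(w, T) = w**2
y(M, b) = -125 (y(M, b) = (0 + (-5)**2)*(-5) = (0 + 25)*(-5) = 25*(-5) = -125)
(118 + 469)/(y(-1, 14) - 132) = (118 + 469)/(-125 - 132) = 587/(-257) = -1/257*587 = -587/257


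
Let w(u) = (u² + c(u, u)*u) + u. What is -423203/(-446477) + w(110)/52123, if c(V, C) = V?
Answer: 32912465839/23271720671 ≈ 1.4143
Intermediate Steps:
w(u) = u + 2*u² (w(u) = (u² + u*u) + u = (u² + u²) + u = 2*u² + u = u + 2*u²)
-423203/(-446477) + w(110)/52123 = -423203/(-446477) + (110*(1 + 2*110))/52123 = -423203*(-1/446477) + (110*(1 + 220))*(1/52123) = 423203/446477 + (110*221)*(1/52123) = 423203/446477 + 24310*(1/52123) = 423203/446477 + 24310/52123 = 32912465839/23271720671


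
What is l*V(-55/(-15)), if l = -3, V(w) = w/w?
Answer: -3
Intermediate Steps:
V(w) = 1
l*V(-55/(-15)) = -3*1 = -3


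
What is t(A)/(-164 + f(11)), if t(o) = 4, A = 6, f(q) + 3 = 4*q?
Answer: -4/123 ≈ -0.032520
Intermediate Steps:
f(q) = -3 + 4*q
t(A)/(-164 + f(11)) = 4/(-164 + (-3 + 4*11)) = 4/(-164 + (-3 + 44)) = 4/(-164 + 41) = 4/(-123) = 4*(-1/123) = -4/123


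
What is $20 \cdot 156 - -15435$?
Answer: $18555$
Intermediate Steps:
$20 \cdot 156 - -15435 = 3120 + 15435 = 18555$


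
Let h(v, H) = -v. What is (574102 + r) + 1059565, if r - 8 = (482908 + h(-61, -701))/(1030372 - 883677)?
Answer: 239652437094/146695 ≈ 1.6337e+6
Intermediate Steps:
r = 1656529/146695 (r = 8 + (482908 - 1*(-61))/(1030372 - 883677) = 8 + (482908 + 61)/146695 = 8 + 482969*(1/146695) = 8 + 482969/146695 = 1656529/146695 ≈ 11.292)
(574102 + r) + 1059565 = (574102 + 1656529/146695) + 1059565 = 84219549419/146695 + 1059565 = 239652437094/146695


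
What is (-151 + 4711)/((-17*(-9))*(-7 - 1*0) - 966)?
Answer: -1520/679 ≈ -2.2386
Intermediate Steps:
(-151 + 4711)/((-17*(-9))*(-7 - 1*0) - 966) = 4560/(153*(-7 + 0) - 966) = 4560/(153*(-7) - 966) = 4560/(-1071 - 966) = 4560/(-2037) = 4560*(-1/2037) = -1520/679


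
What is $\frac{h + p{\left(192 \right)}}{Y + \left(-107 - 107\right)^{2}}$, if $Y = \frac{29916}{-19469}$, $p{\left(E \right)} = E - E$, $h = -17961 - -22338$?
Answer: $\frac{85215813}{891572408} \approx 0.095579$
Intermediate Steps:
$h = 4377$ ($h = -17961 + 22338 = 4377$)
$p{\left(E \right)} = 0$
$Y = - \frac{29916}{19469}$ ($Y = 29916 \left(- \frac{1}{19469}\right) = - \frac{29916}{19469} \approx -1.5366$)
$\frac{h + p{\left(192 \right)}}{Y + \left(-107 - 107\right)^{2}} = \frac{4377 + 0}{- \frac{29916}{19469} + \left(-107 - 107\right)^{2}} = \frac{4377}{- \frac{29916}{19469} + \left(-214\right)^{2}} = \frac{4377}{- \frac{29916}{19469} + 45796} = \frac{4377}{\frac{891572408}{19469}} = 4377 \cdot \frac{19469}{891572408} = \frac{85215813}{891572408}$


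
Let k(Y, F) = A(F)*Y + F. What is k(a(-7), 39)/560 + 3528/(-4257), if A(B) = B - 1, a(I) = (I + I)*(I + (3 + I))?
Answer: 2566923/264880 ≈ 9.6909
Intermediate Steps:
a(I) = 2*I*(3 + 2*I) (a(I) = (2*I)*(3 + 2*I) = 2*I*(3 + 2*I))
A(B) = -1 + B
k(Y, F) = F + Y*(-1 + F) (k(Y, F) = (-1 + F)*Y + F = Y*(-1 + F) + F = F + Y*(-1 + F))
k(a(-7), 39)/560 + 3528/(-4257) = (39 + (2*(-7)*(3 + 2*(-7)))*(-1 + 39))/560 + 3528/(-4257) = (39 + (2*(-7)*(3 - 14))*38)*(1/560) + 3528*(-1/4257) = (39 + (2*(-7)*(-11))*38)*(1/560) - 392/473 = (39 + 154*38)*(1/560) - 392/473 = (39 + 5852)*(1/560) - 392/473 = 5891*(1/560) - 392/473 = 5891/560 - 392/473 = 2566923/264880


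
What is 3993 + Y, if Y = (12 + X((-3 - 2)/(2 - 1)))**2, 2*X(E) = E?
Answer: 16333/4 ≈ 4083.3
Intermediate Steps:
X(E) = E/2
Y = 361/4 (Y = (12 + ((-3 - 2)/(2 - 1))/2)**2 = (12 + (-5/1)/2)**2 = (12 + (-5*1)/2)**2 = (12 + (1/2)*(-5))**2 = (12 - 5/2)**2 = (19/2)**2 = 361/4 ≈ 90.250)
3993 + Y = 3993 + 361/4 = 16333/4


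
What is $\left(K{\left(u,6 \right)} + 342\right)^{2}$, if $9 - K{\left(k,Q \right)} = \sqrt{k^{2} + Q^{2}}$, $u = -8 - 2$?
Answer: $123337 - 1404 \sqrt{34} \approx 1.1515 \cdot 10^{5}$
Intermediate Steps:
$u = -10$ ($u = -8 - 2 = -10$)
$K{\left(k,Q \right)} = 9 - \sqrt{Q^{2} + k^{2}}$ ($K{\left(k,Q \right)} = 9 - \sqrt{k^{2} + Q^{2}} = 9 - \sqrt{Q^{2} + k^{2}}$)
$\left(K{\left(u,6 \right)} + 342\right)^{2} = \left(\left(9 - \sqrt{6^{2} + \left(-10\right)^{2}}\right) + 342\right)^{2} = \left(\left(9 - \sqrt{36 + 100}\right) + 342\right)^{2} = \left(\left(9 - \sqrt{136}\right) + 342\right)^{2} = \left(\left(9 - 2 \sqrt{34}\right) + 342\right)^{2} = \left(351 - 2 \sqrt{34}\right)^{2}$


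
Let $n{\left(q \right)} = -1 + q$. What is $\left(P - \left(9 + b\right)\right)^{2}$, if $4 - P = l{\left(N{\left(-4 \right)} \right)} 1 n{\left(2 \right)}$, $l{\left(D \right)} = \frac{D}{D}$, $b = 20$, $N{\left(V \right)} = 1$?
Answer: $676$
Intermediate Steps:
$l{\left(D \right)} = 1$
$P = 3$ ($P = 4 - 1 \cdot 1 \left(-1 + 2\right) = 4 - 1 \cdot 1 = 4 - 1 = 3$)
$\left(P - \left(9 + b\right)\right)^{2} = \left(3 - 29\right)^{2} = \left(-26\right)^{2} = 676$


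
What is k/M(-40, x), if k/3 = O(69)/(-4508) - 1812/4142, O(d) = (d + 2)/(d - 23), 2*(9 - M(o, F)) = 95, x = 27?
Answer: 564067347/16534176428 ≈ 0.034115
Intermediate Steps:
M(o, F) = -77/2 (M(o, F) = 9 - ½*95 = 9 - 95/2 = -77/2)
O(d) = (2 + d)/(-23 + d)
k = -564067347/429459128 (k = 3*(((2 + 69)/(-23 + 69))/(-4508) - 1812/4142) = 3*((71/46)*(-1/4508) - 1812*1/4142) = 3*(((1/46)*71)*(-1/4508) - 906/2071) = 3*((71/46)*(-1/4508) - 906/2071) = 3*(-71/207368 - 906/2071) = 3*(-188022449/429459128) = -564067347/429459128 ≈ -1.3134)
k/M(-40, x) = -564067347/(429459128*(-77/2)) = -564067347/429459128*(-2/77) = 564067347/16534176428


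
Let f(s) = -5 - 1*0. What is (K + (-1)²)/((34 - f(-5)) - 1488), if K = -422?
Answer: 421/1449 ≈ 0.29054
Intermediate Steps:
f(s) = -5 (f(s) = -5 + 0 = -5)
(K + (-1)²)/((34 - f(-5)) - 1488) = (-422 + (-1)²)/((34 - 1*(-5)) - 1488) = (-422 + 1)/((34 + 5) - 1488) = -421/(39 - 1488) = -421/(-1449) = -421*(-1/1449) = 421/1449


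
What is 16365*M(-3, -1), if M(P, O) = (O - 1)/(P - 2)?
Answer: 6546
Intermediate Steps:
M(P, O) = (-1 + O)/(-2 + P)
16365*M(-3, -1) = 16365*((-1 - 1)/(-2 - 3)) = 16365*(-2/(-5)) = 16365*(-⅕*(-2)) = 16365*(⅖) = 6546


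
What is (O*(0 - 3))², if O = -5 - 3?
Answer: 576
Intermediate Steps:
O = -8
(O*(0 - 3))² = (-8*(0 - 3))² = (-8*(-3))² = 24² = 576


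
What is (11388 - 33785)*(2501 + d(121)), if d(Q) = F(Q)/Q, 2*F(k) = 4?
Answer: -6777847331/121 ≈ -5.6015e+7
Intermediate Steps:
F(k) = 2 (F(k) = (½)*4 = 2)
d(Q) = 2/Q
(11388 - 33785)*(2501 + d(121)) = (11388 - 33785)*(2501 + 2/121) = -22397*(2501 + 2*(1/121)) = -22397*(2501 + 2/121) = -22397*302623/121 = -6777847331/121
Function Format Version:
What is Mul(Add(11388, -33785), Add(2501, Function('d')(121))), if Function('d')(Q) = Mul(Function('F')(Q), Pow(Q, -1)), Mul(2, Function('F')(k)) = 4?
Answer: Rational(-6777847331, 121) ≈ -5.6015e+7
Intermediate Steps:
Function('F')(k) = 2 (Function('F')(k) = Mul(Rational(1, 2), 4) = 2)
Function('d')(Q) = Mul(2, Pow(Q, -1))
Mul(Add(11388, -33785), Add(2501, Function('d')(121))) = Mul(Add(11388, -33785), Add(2501, Mul(2, Pow(121, -1)))) = Mul(-22397, Add(2501, Mul(2, Rational(1, 121)))) = Mul(-22397, Add(2501, Rational(2, 121))) = Mul(-22397, Rational(302623, 121)) = Rational(-6777847331, 121)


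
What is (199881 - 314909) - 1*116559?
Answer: -231587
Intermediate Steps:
(199881 - 314909) - 1*116559 = -115028 - 116559 = -231587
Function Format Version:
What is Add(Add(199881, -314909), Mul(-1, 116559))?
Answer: -231587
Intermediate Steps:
Add(Add(199881, -314909), Mul(-1, 116559)) = Add(-115028, -116559) = -231587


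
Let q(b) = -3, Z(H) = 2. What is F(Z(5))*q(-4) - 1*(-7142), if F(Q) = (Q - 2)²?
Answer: 7142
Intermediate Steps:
F(Q) = (-2 + Q)²
F(Z(5))*q(-4) - 1*(-7142) = (-2 + 2)²*(-3) - 1*(-7142) = 0²*(-3) + 7142 = 0*(-3) + 7142 = 0 + 7142 = 7142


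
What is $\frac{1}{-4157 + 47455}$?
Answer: $\frac{1}{43298} \approx 2.3096 \cdot 10^{-5}$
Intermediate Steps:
$\frac{1}{-4157 + 47455} = \frac{1}{43298}$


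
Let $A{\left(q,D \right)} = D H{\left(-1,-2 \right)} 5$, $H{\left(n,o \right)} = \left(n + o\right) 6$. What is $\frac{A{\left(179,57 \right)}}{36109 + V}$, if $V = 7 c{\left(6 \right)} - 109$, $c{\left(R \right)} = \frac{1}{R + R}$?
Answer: $- \frac{61560}{432007} \approx -0.1425$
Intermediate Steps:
$c{\left(R \right)} = \frac{1}{2 R}$
$H{\left(n,o \right)} = 6 n + 6 o$
$V = - \frac{1301}{12}$ ($V = 7 \frac{1}{2 \cdot 6} - 109 = 7 \cdot \frac{1}{2} \cdot \frac{1}{6} - 109 = 7 \cdot \frac{1}{12} - 109 = \frac{7}{12} - 109 = - \frac{1301}{12} \approx -108.42$)
$A{\left(q,D \right)} = - 90 D$ ($A{\left(q,D \right)} = D \left(6 \left(-1\right) + 6 \left(-2\right)\right) 5 = D \left(-6 - 12\right) 5 = D \left(-18\right) 5 = - 18 D 5 = - 90 D$)
$\frac{A{\left(179,57 \right)}}{36109 + V} = \frac{\left(-90\right) 57}{36109 - \frac{1301}{12}} = - \frac{5130}{\frac{432007}{12}} = \left(-5130\right) \frac{12}{432007} = - \frac{61560}{432007}$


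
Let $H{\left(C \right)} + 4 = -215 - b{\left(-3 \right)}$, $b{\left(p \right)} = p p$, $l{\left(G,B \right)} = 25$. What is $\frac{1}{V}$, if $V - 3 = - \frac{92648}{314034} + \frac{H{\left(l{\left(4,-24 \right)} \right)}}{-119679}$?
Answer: $\frac{894839883}{2422223929} \approx 0.36943$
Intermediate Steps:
$b{\left(p \right)} = p^{2}$
$H{\left(C \right)} = -228$ ($H{\left(C \right)} = -4 - 224 = -228$)
$V = \frac{2422223929}{894839883}$ ($V = 3 - \left(- \frac{76}{39893} + \frac{46324}{157017}\right) = 3 - \frac{262295720}{894839883} = \frac{2422223929}{894839883} \approx 2.7069$)
$\frac{1}{V} = \frac{1}{\frac{2422223929}{894839883}} = \frac{894839883}{2422223929}$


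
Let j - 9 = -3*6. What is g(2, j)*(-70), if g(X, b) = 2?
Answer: -140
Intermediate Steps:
j = -9 (j = 9 - 3*6 = 9 - 18 = -9)
g(2, j)*(-70) = 2*(-70) = -140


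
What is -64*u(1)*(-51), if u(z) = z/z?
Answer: 3264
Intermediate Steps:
u(z) = 1
-64*u(1)*(-51) = -64*1*(-51) = -64*(-51) = 3264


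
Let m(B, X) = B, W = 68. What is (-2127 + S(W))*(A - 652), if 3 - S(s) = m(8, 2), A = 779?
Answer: -270764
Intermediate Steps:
S(s) = -5 (S(s) = 3 - 1*8 = 3 - 8 = -5)
(-2127 + S(W))*(A - 652) = (-2127 - 5)*(779 - 652) = -2132*127 = -270764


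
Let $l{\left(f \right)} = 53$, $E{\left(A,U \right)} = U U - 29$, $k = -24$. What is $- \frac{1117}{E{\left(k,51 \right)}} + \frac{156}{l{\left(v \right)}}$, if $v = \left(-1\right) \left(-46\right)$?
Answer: $\frac{342031}{136316} \approx 2.5091$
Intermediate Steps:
$v = 46$
$E{\left(A,U \right)} = -29 + U^{2}$ ($E{\left(A,U \right)} = U^{2} - 29 = -29 + U^{2}$)
$- \frac{1117}{E{\left(k,51 \right)}} + \frac{156}{l{\left(v \right)}} = - \frac{1117}{-29 + 51^{2}} + \frac{156}{53} = - \frac{1117}{-29 + 2601} + 156 \cdot \frac{1}{53} = - \frac{1117}{2572} + \frac{156}{53} = \frac{342031}{136316}$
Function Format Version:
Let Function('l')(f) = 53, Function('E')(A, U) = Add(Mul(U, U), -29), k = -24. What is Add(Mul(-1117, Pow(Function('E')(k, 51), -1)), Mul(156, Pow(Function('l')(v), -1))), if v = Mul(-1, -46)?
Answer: Rational(342031, 136316) ≈ 2.5091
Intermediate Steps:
v = 46
Function('E')(A, U) = Add(-29, Pow(U, 2)) (Function('E')(A, U) = Add(Pow(U, 2), -29) = Add(-29, Pow(U, 2)))
Add(Mul(-1117, Pow(Function('E')(k, 51), -1)), Mul(156, Pow(Function('l')(v), -1))) = Add(Mul(-1117, Pow(Add(-29, Pow(51, 2)), -1)), Mul(156, Pow(53, -1))) = Add(Mul(-1117, Pow(Add(-29, 2601), -1)), Mul(156, Rational(1, 53))) = Add(Mul(-1117, Pow(2572, -1)), Rational(156, 53)) = Add(Mul(-1117, Rational(1, 2572)), Rational(156, 53)) = Add(Rational(-1117, 2572), Rational(156, 53)) = Rational(342031, 136316)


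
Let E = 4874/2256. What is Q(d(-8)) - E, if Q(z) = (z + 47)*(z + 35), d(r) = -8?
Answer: 1185347/1128 ≈ 1050.8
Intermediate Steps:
Q(z) = (35 + z)*(47 + z) (Q(z) = (47 + z)*(35 + z) = (35 + z)*(47 + z))
E = 2437/1128 (E = 4874*(1/2256) = 2437/1128 ≈ 2.1605)
Q(d(-8)) - E = (1645 + (-8)² + 82*(-8)) - 1*2437/1128 = (1645 + 64 - 656) - 2437/1128 = 1053 - 2437/1128 = 1185347/1128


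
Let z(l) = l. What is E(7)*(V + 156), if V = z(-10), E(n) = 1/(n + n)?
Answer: 73/7 ≈ 10.429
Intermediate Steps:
E(n) = 1/(2*n)
V = -10
E(7)*(V + 156) = ((½)/7)*(-10 + 156) = ((½)*(⅐))*146 = (1/14)*146 = 73/7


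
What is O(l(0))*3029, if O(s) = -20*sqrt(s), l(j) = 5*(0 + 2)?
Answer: -60580*sqrt(10) ≈ -1.9157e+5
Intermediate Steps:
l(j) = 10 (l(j) = 5*2 = 10)
O(l(0))*3029 = -20*sqrt(10)*3029 = -60580*sqrt(10)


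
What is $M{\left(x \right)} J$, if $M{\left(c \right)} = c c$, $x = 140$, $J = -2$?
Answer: $-39200$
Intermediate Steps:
$M{\left(c \right)} = c^{2}$
$M{\left(x \right)} J = 140^{2} \left(-2\right) = 19600 \left(-2\right) = -39200$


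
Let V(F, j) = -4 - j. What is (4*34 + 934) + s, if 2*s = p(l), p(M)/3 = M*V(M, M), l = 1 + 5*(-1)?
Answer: 1070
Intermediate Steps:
l = -4 (l = 1 - 5 = -4)
p(M) = 3*M*(-4 - M) (p(M) = 3*(M*(-4 - M)) = 3*M*(-4 - M))
s = 0 (s = (-3*(-4)*(4 - 4))/2 = (-3*(-4)*0)/2 = (½)*0 = 0)
(4*34 + 934) + s = (4*34 + 934) + 0 = (136 + 934) + 0 = 1070 + 0 = 1070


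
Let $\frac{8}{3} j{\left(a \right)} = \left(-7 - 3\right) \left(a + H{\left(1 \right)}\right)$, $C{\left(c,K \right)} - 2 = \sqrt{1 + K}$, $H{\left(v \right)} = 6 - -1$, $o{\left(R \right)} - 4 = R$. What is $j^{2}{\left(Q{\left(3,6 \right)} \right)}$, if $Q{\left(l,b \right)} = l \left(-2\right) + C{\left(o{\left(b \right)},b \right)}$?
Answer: $225 + \frac{675 \sqrt{7}}{8} \approx 448.24$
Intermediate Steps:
$o{\left(R \right)} = 4 + R$
$H{\left(v \right)} = 7$ ($H{\left(v \right)} = 6 + 1 = 7$)
$C{\left(c,K \right)} = 2 + \sqrt{1 + K}$
$Q{\left(l,b \right)} = 2 + \sqrt{1 + b} - 2 l$ ($Q{\left(l,b \right)} = l \left(-2\right) + \left(2 + \sqrt{1 + b}\right) = - 2 l + \left(2 + \sqrt{1 + b}\right) = 2 + \sqrt{1 + b} - 2 l$)
$j{\left(a \right)} = - \frac{105}{4} - \frac{15 a}{4}$ ($j{\left(a \right)} = \frac{3 \left(-7 - 3\right) \left(a + 7\right)}{8} = \frac{3 \left(- 10 \left(7 + a\right)\right)}{8} = \frac{3 \left(-70 - 10 a\right)}{8} = - \frac{105}{4} - \frac{15 a}{4}$)
$j^{2}{\left(Q{\left(3,6 \right)} \right)} = \left(- \frac{105}{4} - \frac{15 \left(2 + \sqrt{1 + 6} - 6\right)}{4}\right)^{2} = \left(- \frac{105}{4} - \frac{15 \left(2 + \sqrt{7} - 6\right)}{4}\right)^{2} = \left(- \frac{105}{4} - \frac{15 \left(-4 + \sqrt{7}\right)}{4}\right)^{2} = \left(- \frac{105}{4} + \left(15 - \frac{15 \sqrt{7}}{4}\right)\right)^{2} = \left(- \frac{45}{4} - \frac{15 \sqrt{7}}{4}\right)^{2}$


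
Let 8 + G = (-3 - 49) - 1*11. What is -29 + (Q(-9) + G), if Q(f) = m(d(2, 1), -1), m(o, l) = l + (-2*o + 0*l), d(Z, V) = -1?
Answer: -99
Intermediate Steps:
m(o, l) = l - 2*o (m(o, l) = l + (-2*o + 0) = l - 2*o)
Q(f) = 1 (Q(f) = -1 - 2*(-1) = -1 + 2 = 1)
G = -71 (G = -8 + ((-3 - 49) - 1*11) = -8 + (-52 - 11) = -8 - 63 = -71)
-29 + (Q(-9) + G) = -29 + (1 - 71) = -29 - 70 = -99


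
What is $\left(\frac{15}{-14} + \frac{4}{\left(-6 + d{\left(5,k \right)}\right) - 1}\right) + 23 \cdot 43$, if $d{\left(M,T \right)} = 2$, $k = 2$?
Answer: $\frac{69099}{70} \approx 987.13$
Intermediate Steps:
$\left(\frac{15}{-14} + \frac{4}{\left(-6 + d{\left(5,k \right)}\right) - 1}\right) + 23 \cdot 43 = \left(\frac{15}{-14} + \frac{4}{\left(-6 + 2\right) - 1}\right) + 23 \cdot 43 = \left(15 \left(- \frac{1}{14}\right) + \frac{4}{-4 - 1}\right) + 989 = \left(- \frac{15}{14} + \frac{4}{-5}\right) + 989 = \left(- \frac{15}{14} + 4 \left(- \frac{1}{5}\right)\right) + 989 = \left(- \frac{15}{14} - \frac{4}{5}\right) + 989 = - \frac{131}{70} + 989 = \frac{69099}{70}$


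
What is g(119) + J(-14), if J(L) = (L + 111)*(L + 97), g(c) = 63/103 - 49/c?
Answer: 14097651/1751 ≈ 8051.2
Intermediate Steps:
g(c) = 63/103 - 49/c (g(c) = 63*(1/103) - 49/c = 63/103 - 49/c)
J(L) = (97 + L)*(111 + L) (J(L) = (111 + L)*(97 + L) = (97 + L)*(111 + L))
g(119) + J(-14) = (63/103 - 49/119) + (10767 + (-14)² + 208*(-14)) = (63/103 - 49*1/119) + (10767 + 196 - 2912) = (63/103 - 7/17) + 8051 = 350/1751 + 8051 = 14097651/1751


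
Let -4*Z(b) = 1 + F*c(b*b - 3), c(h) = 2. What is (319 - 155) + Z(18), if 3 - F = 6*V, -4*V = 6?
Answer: 631/4 ≈ 157.75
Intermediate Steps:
V = -3/2 (V = -¼*6 = -3/2 ≈ -1.5000)
F = 12 (F = 3 - 6*(-3)/2 = 3 - 1*(-9) = 3 + 9 = 12)
Z(b) = -25/4 (Z(b) = -(1 + 12*2)/4 = -(1 + 24)/4 = -¼*25 = -25/4)
(319 - 155) + Z(18) = (319 - 155) - 25/4 = 164 - 25/4 = 631/4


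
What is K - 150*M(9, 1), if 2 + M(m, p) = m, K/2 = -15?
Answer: -1080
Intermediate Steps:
K = -30 (K = 2*(-15) = -30)
M(m, p) = -2 + m
K - 150*M(9, 1) = -30 - 150*(-2 + 9) = -30 - 150*7 = -30 - 1050 = -1080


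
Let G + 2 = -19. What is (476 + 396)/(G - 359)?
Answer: -218/95 ≈ -2.2947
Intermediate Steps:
G = -21 (G = -2 - 19 = -21)
(476 + 396)/(G - 359) = (476 + 396)/(-21 - 359) = 872/(-380) = 872*(-1/380) = -218/95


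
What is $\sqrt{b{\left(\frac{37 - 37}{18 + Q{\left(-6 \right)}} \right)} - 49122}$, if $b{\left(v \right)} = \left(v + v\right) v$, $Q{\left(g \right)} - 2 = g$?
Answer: $3 i \sqrt{5458} \approx 221.63 i$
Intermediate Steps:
$Q{\left(g \right)} = 2 + g$
$b{\left(v \right)} = 2 v^{2}$ ($b{\left(v \right)} = 2 v v = 2 v^{2}$)
$\sqrt{b{\left(\frac{37 - 37}{18 + Q{\left(-6 \right)}} \right)} - 49122} = \sqrt{2 \left(\frac{37 - 37}{18 + \left(2 - 6\right)}\right)^{2} - 49122} = \sqrt{2 \left(\frac{0}{18 - 4}\right)^{2} - 49122} = \sqrt{2 \left(\frac{0}{14}\right)^{2} - 49122} = \sqrt{2 \left(0 \cdot \frac{1}{14}\right)^{2} - 49122} = \sqrt{2 \cdot 0^{2} - 49122} = \sqrt{2 \cdot 0 - 49122} = \sqrt{0 - 49122} = \sqrt{-49122} = 3 i \sqrt{5458}$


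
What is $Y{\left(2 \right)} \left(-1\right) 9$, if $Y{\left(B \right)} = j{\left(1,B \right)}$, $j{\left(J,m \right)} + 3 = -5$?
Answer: $72$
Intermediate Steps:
$j{\left(J,m \right)} = -8$ ($j{\left(J,m \right)} = -3 - 5 = -8$)
$Y{\left(B \right)} = -8$
$Y{\left(2 \right)} \left(-1\right) 9 = \left(-8\right) \left(-1\right) 9 = 8 \cdot 9 = 72$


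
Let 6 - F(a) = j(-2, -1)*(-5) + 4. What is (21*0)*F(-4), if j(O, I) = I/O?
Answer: 0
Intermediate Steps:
F(a) = 9/2 (F(a) = 6 - (-1/(-2)*(-5) + 4) = 6 - (-1*(-½)*(-5) + 4) = 6 - ((½)*(-5) + 4) = 6 - (-5/2 + 4) = 6 - 1*3/2 = 6 - 3/2 = 9/2)
(21*0)*F(-4) = (21*0)*(9/2) = 0*(9/2) = 0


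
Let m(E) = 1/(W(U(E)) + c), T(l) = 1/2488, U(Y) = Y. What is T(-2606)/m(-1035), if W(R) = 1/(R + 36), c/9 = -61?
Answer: -137113/621378 ≈ -0.22066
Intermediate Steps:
T(l) = 1/2488
c = -549 (c = 9*(-61) = -549)
W(R) = 1/(36 + R)
m(E) = 1/(-549 + 1/(36 + E)) (m(E) = 1/(1/(36 + E) - 549) = 1/(-549 + 1/(36 + E)))
T(-2606)/m(-1035) = 1/(2488*(((-36 - 1*(-1035))/(19763 + 549*(-1035))))) = 1/(2488*(((-36 + 1035)/(19763 - 568215)))) = 1/(2488*((999/(-548452)))) = 1/(2488*((-1/548452*999))) = 1/(2488*(-999/548452)) = (1/2488)*(-548452/999) = -137113/621378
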